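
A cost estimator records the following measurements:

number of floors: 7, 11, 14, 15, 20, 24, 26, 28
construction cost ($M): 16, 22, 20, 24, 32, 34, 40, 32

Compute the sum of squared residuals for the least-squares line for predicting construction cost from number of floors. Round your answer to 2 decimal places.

n = 8, Σx = 145, Σy = 220, Σxy = 4386, Σx² = 3027, Σy² = 6520
Sxx = Σx² − (Σx)²/n = 3027 − 2628.125 = 398.875
Sxy = Σxy − (Σx)(Σy)/n = 4386 − 3987.5 = 398.5
Syy = Σy² − (Σy)²/n = 6520 − 6050 = 470
b = Sxy/Sxx = 398.5/398.875 = 0.999060
SSE = Syy − b·Sxy = 470 − 0.999060·398.5 = 71.874647

71.87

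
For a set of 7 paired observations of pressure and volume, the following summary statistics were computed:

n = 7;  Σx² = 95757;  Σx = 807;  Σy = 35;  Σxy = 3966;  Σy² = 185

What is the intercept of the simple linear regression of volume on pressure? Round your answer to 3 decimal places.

7.923

Sxx = Σx² − (Σx)²/n = 95757 − 93035.571429 = 2721.428571
Sxy = Σxy − (Σx)(Σy)/n = 3966 − 4035 = -69
b = Sxy/Sxx = -69/2721.428571 = -0.025354
a = ȳ − b·x̄ = 5 − (-0.025354)·115.285714 = 7.922992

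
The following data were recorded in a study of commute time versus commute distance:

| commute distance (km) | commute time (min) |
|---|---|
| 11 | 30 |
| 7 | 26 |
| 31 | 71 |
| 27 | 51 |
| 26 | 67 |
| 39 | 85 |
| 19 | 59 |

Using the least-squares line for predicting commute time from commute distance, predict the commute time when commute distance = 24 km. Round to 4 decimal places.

57.6391

n = 7, Σx = 160, Σy = 389, Σxy = 10268, Σx² = 4418
Sxx = Σx² − (Σx)²/n = 4418 − 3657.142857 = 760.857143
Sxy = Σxy − (Σx)(Σy)/n = 10268 − 8891.428571 = 1376.571429
b = Sxy/Sxx = 1376.571429/760.857143 = 1.809238
a = ȳ − b·x̄ = 55.571429 − 1.809238·22.857143 = 14.217424
ŷ(24) = a + b·24 = 14.217424 + 1.809238·24 = 57.639129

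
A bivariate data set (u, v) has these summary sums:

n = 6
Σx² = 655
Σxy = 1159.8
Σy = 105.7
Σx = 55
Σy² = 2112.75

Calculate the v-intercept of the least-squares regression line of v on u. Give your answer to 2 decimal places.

6.02

Sxx = Σx² − (Σx)²/n = 655 − 504.166667 = 150.833333
Sxy = Σxy − (Σx)(Σy)/n = 1159.8 − 968.916667 = 190.883333
b = Sxy/Sxx = 190.883333/150.833333 = 1.265525
a = ȳ − b·x̄ = 17.616667 − 1.265525·9.166667 = 6.016022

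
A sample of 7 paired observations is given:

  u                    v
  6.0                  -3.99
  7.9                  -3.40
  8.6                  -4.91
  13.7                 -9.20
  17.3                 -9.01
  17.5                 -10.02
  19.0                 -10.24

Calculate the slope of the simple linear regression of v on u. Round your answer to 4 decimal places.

-0.5435

n = 7, Σx = 90, Σy = -50.77, Σxy = -744.849, Σx² = 1326.6
Sxx = Σx² − (Σx)²/n = 1326.6 − 1157.142857 = 169.457143
Sxy = Σxy − (Σx)(Σy)/n = -744.849 − (-652.757143) = -92.091857
b = Sxy/Sxx = -92.091857/169.457143 = -0.543452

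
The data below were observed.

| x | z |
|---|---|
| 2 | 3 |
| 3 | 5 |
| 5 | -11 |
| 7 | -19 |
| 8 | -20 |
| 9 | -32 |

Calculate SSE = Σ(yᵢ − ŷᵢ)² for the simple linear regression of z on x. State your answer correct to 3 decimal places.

n = 6, Σx = 34, Σy = -74, Σxy = -615, Σx² = 232, Σy² = 1940
Sxx = Σx² − (Σx)²/n = 232 − 192.666667 = 39.333333
Sxy = Σxy − (Σx)(Σy)/n = -615 − (-419.333333) = -195.666667
Syy = Σy² − (Σy)²/n = 1940 − 912.666667 = 1027.333333
b = Sxy/Sxx = -195.666667/39.333333 = -4.974576
SSE = Syy − b·Sxy = 1027.333333 − (-4.974576)·(-195.666667) = 53.974576

53.975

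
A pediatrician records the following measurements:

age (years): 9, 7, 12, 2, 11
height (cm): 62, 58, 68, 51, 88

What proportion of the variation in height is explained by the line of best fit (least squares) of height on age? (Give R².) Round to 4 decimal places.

n = 5, Σx = 41, Σy = 327, Σxy = 2850, Σx² = 399, Σy² = 22177
Sxx = Σx² − (Σx)²/n = 399 − 336.2 = 62.8
Sxy = Σxy − (Σx)(Σy)/n = 2850 − 2681.4 = 168.6
Syy = Σy² − (Σy)²/n = 22177 − 21385.8 = 791.2
R² = Sxy²/(Sxx·Syy) = (168.6)²/(62.8·791.2) = 0.572096

0.5721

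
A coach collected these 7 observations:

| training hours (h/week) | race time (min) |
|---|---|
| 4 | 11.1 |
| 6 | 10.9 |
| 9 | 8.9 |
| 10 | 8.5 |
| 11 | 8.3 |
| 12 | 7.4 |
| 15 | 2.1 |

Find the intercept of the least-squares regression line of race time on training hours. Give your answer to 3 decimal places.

15.315

n = 7, Σx = 67, Σy = 57.2, Σxy = 486.5, Σx² = 723
Sxx = Σx² − (Σx)²/n = 723 − 641.285714 = 81.714286
Sxy = Σxy − (Σx)(Σy)/n = 486.5 − 547.485714 = -60.985714
b = Sxy/Sxx = -60.985714/81.714286 = -0.746329
a = ȳ − b·x̄ = 8.171429 − (-0.746329)·9.571429 = 15.314860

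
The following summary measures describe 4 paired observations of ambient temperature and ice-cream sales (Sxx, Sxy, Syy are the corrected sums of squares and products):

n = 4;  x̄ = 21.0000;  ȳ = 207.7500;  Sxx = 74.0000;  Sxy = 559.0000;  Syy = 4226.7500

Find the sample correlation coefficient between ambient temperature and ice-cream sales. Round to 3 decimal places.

r = Sxy/√(Sxx·Syy) = 559/√(312779.5) = 559/559.266931 = 0.999523

1.000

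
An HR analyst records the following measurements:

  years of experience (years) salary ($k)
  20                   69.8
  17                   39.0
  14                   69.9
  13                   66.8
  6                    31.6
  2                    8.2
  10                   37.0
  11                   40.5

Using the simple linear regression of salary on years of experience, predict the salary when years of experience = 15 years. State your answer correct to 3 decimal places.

55.595

n = 8, Σx = 93, Σy = 362.8, Σxy = 4927.5, Σx² = 1315
Sxx = Σx² − (Σx)²/n = 1315 − 1081.125 = 233.875
Sxy = Σxy − (Σx)(Σy)/n = 4927.5 − 4217.55 = 709.95
b = Sxy/Sxx = 709.95/233.875 = 3.035596
a = ȳ − b·x̄ = 45.35 − 3.035596·11.625 = 10.061197
ŷ(15) = a + b·15 = 10.061197 + 3.035596·15 = 55.595136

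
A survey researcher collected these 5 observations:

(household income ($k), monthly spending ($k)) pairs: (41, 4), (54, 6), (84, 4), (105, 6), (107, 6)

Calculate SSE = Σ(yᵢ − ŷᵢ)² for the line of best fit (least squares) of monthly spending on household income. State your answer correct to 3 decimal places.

n = 5, Σx = 391, Σy = 26, Σxy = 2096, Σx² = 34127, Σy² = 140
Sxx = Σx² − (Σx)²/n = 34127 − 30576.2 = 3550.8
Sxy = Σxy − (Σx)(Σy)/n = 2096 − 2033.2 = 62.8
Syy = Σy² − (Σy)²/n = 140 − 135.2 = 4.8
b = Sxy/Sxx = 62.8/3550.8 = 0.017686
SSE = Syy − b·Sxy = 4.8 − 0.017686·62.8 = 3.689309

3.689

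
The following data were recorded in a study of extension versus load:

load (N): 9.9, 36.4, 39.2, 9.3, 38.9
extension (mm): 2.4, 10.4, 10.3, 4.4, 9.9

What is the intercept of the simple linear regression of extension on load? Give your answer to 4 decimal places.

n = 5, Σx = 133.7, Σy = 37.4, Σxy = 1232.11, Σx² = 4559.31
Sxx = Σx² − (Σx)²/n = 4559.31 − 3575.138 = 984.172
Sxy = Σxy − (Σx)(Σy)/n = 1232.11 − 1000.076 = 232.034
b = Sxy/Sxx = 232.034/984.172 = 0.235766
a = ȳ − b·x̄ = 7.48 − 0.235766·26.74 = 1.175625

1.1756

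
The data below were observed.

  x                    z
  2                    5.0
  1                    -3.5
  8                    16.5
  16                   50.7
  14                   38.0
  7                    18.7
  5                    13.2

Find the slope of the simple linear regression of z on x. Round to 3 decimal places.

n = 7, Σx = 53, Σy = 138.6, Σxy = 1678.6, Σx² = 595
Sxx = Σx² − (Σx)²/n = 595 − 401.285714 = 193.714286
Sxy = Σxy − (Σx)(Σy)/n = 1678.6 − 1049.4 = 629.2
b = Sxy/Sxx = 629.2/193.714286 = 3.248083

3.248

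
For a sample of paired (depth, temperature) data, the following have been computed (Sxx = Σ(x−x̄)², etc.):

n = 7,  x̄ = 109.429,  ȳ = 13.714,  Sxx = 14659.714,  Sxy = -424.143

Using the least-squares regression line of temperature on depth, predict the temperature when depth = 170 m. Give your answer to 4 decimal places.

11.9615

b = Sxy/Sxx = -424.143/14659.714 = -0.028933
a = ȳ − b·x̄ = 13.714 − (-0.028933)·109.429 = 16.880061
ŷ(170) = a + b·170 = 16.880061 + (-0.028933)·170 = 11.961526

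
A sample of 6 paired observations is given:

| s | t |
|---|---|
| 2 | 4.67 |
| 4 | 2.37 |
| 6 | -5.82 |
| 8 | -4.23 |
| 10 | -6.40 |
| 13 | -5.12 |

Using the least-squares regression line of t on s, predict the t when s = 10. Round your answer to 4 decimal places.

n = 6, Σx = 43, Σy = -14.53, Σxy = -180.5, Σx² = 389
Sxx = Σx² − (Σx)²/n = 389 − 308.166667 = 80.833333
Sxy = Σxy − (Σx)(Σy)/n = -180.5 − (-104.131667) = -76.368333
b = Sxy/Sxx = -76.368333/80.833333 = -0.944763
a = ȳ − b·x̄ = -2.421667 − (-0.944763)·7.166667 = 4.349134
ŷ(10) = a + b·10 = 4.349134 + (-0.944763)·10 = -5.098495

-5.0985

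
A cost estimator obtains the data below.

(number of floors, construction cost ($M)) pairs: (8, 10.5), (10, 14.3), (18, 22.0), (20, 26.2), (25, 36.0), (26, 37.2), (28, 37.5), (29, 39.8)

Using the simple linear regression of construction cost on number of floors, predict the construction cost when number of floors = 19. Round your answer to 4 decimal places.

25.8247

n = 8, Σx = 164, Σy = 223.5, Σxy = 5218.4, Σx² = 3814
Sxx = Σx² − (Σx)²/n = 3814 − 3362 = 452
Sxy = Σxy − (Σx)(Σy)/n = 5218.4 − 4581.75 = 636.65
b = Sxy/Sxx = 636.65/452 = 1.408518
a = ȳ − b·x̄ = 27.9375 − 1.408518·20.5 = -0.937113
ŷ(19) = a + b·19 = -0.937113 + 1.408518·19 = 25.824723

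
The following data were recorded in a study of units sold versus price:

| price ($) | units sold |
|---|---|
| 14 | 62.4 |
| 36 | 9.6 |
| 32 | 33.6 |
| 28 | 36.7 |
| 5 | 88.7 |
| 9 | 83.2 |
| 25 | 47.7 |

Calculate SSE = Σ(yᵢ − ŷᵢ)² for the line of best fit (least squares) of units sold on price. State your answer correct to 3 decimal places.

n = 7, Σx = 149, Σy = 361.9, Σxy = 5706.8, Σx² = 4031, Σy² = 23526.99
Sxx = Σx² − (Σx)²/n = 4031 − 3171.571429 = 859.428571
Sxy = Σxy − (Σx)(Σy)/n = 5706.8 − 7703.3 = -1996.5
Syy = Σy² − (Σy)²/n = 23526.99 − 18710.23 = 4816.76
b = Sxy/Sxx = -1996.5/859.428571 = -2.323055
SSE = Syy − b·Sxy = 4816.76 − (-2.323055)·(-1996.5) = 178.780321

178.780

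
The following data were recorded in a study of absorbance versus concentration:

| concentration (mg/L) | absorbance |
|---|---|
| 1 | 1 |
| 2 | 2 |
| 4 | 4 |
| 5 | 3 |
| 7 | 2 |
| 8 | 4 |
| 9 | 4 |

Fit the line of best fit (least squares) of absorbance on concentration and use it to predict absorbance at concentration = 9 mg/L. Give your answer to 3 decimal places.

n = 7, Σx = 36, Σy = 20, Σxy = 118, Σx² = 240
Sxx = Σx² − (Σx)²/n = 240 − 185.142857 = 54.857143
Sxy = Σxy − (Σx)(Σy)/n = 118 − 102.857143 = 15.142857
b = Sxy/Sxx = 15.142857/54.857143 = 0.276042
a = ȳ − b·x̄ = 2.857143 − 0.276042·5.142857 = 1.4375
ŷ(9) = a + b·9 = 1.4375 + 0.276042·9 = 3.921875

3.922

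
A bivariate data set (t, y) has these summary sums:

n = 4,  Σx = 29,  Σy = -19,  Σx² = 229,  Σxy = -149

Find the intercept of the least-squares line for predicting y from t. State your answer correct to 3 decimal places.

Sxx = Σx² − (Σx)²/n = 229 − 210.25 = 18.75
Sxy = Σxy − (Σx)(Σy)/n = -149 − (-137.75) = -11.25
b = Sxy/Sxx = -11.25/18.75 = -0.6
a = ȳ − b·x̄ = -4.75 − (-0.6)·7.25 = -0.4

-0.400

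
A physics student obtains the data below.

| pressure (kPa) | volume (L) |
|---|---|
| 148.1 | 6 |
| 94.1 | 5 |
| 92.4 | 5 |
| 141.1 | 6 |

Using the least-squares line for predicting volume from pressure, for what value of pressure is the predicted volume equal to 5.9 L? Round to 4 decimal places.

139.6671

n = 4, Σx = 475.7, Σy = 22, Σxy = 2667.7, Σx² = 59235.39
Sxx = Σx² − (Σx)²/n = 59235.39 − 56572.6225 = 2662.7675
Sxy = Σxy − (Σx)(Σy)/n = 2667.7 − 2616.35 = 51.35
b = Sxy/Sxx = 51.35/2662.7675 = 0.019284
a = ȳ − b·x̄ = 5.5 − 0.019284·118.925 = 3.206597
Set a + b·x = 5.9: x = (5.9 − 3.206597) / 0.019284 = 139.667103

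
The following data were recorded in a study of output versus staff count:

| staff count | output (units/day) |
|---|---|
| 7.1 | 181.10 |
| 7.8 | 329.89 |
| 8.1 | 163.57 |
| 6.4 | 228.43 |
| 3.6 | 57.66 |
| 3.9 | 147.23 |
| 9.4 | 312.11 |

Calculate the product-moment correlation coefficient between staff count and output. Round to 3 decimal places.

0.780

n = 7, Σx = 46.3, Σy = 1419.99, Σxy = 10361.428, Σx² = 334.35, Σy² = 342974.0325
Sxx = Σx² − (Σx)²/n = 334.35 − 306.241429 = 28.108571
Sxy = Σxy − (Σx)(Σy)/n = 10361.428 − 9392.219571 = 969.208429
Syy = Σy² − (Σy)²/n = 342974.0325 − 288053.085729 = 54920.946771
r = Sxy/√(Sxx·Syy) = 969.208429/√(1543749.355249) = 969.208429/1242.477105 = 0.780061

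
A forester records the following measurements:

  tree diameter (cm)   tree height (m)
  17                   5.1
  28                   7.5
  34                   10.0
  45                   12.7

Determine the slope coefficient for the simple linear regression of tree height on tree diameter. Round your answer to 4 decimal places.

0.2778

n = 4, Σx = 124, Σy = 35.3, Σxy = 1208.2, Σx² = 4254
Sxx = Σx² − (Σx)²/n = 4254 − 3844 = 410
Sxy = Σxy − (Σx)(Σy)/n = 1208.2 − 1094.3 = 113.9
b = Sxy/Sxx = 113.9/410 = 0.277805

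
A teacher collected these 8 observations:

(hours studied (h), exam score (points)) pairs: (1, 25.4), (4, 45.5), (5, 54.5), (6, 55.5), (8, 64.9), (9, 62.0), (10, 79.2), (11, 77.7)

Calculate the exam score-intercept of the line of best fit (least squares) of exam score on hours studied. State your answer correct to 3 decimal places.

n = 8, Σx = 54, Σy = 464.7, Σxy = 3536.8, Σx² = 444
Sxx = Σx² − (Σx)²/n = 444 − 364.5 = 79.5
Sxy = Σxy − (Σx)(Σy)/n = 3536.8 − 3136.725 = 400.075
b = Sxy/Sxx = 400.075/79.5 = 5.032390
a = ȳ − b·x̄ = 58.0875 − 5.032390·6.75 = 24.118868

24.119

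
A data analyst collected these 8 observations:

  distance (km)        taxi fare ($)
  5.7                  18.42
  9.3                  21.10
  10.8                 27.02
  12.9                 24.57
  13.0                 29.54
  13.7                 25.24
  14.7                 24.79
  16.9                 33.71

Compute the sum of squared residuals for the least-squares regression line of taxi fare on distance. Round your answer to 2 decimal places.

n = 8, Σx = 97, Σy = 204.39, Σxy = 2573.913, Σx² = 1260.42, Σy² = 5378.8491
Sxx = Σx² − (Σx)²/n = 1260.42 − 1176.125 = 84.295
Sxy = Σxy − (Σx)(Σy)/n = 2573.913 − 2478.22875 = 95.68425
Syy = Σy² − (Σy)²/n = 5378.8491 − 5221.909013 = 156.940088
b = Sxy/Sxx = 95.68425/84.295 = 1.135112
SSE = Syy − b·Sxy = 156.940088 − 1.135112·95.68425 = 48.327765

48.33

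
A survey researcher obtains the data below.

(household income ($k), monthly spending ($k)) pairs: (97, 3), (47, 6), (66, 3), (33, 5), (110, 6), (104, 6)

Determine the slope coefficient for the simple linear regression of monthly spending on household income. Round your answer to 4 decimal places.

n = 6, Σx = 457, Σy = 29, Σxy = 2220, Σx² = 39979
Sxx = Σx² − (Σx)²/n = 39979 − 34808.166667 = 5170.833333
Sxy = Σxy − (Σx)(Σy)/n = 2220 − 2208.833333 = 11.166667
b = Sxy/Sxx = 11.166667/5170.833333 = 0.002160

0.0022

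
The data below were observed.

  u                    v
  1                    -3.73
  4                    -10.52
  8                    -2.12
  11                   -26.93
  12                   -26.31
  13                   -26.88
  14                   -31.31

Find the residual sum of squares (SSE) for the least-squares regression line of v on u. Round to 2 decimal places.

n = 7, Σx = 63, Σy = -127.8, Σxy = -1462.5, Σx² = 711, Σy² = 3249.3692
Sxx = Σx² − (Σx)²/n = 711 − 567 = 144
Sxy = Σxy − (Σx)(Σy)/n = -1462.5 − (-1150.2) = -312.3
Syy = Σy² − (Σy)²/n = 3249.3692 − 2333.262857 = 916.106343
b = Sxy/Sxx = -312.3/144 = -2.16875
SSE = Syy − b·Sxy = 916.106343 − (-2.16875)·(-312.3) = 238.805718

238.81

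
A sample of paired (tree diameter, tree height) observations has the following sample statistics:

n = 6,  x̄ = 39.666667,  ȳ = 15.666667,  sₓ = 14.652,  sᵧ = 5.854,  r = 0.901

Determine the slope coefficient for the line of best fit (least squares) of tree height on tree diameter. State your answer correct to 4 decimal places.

b = r · sᵧ/sₓ = 0.901 · 5.854/14.652 = 0.359982

0.3600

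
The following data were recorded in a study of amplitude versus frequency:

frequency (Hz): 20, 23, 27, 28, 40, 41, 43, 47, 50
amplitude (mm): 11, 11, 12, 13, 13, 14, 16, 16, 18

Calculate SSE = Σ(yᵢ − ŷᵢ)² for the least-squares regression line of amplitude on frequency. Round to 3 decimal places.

n = 9, Σx = 319, Σy = 124, Σxy = 4595, Σx² = 12281, Σy² = 1756
Sxx = Σx² − (Σx)²/n = 12281 − 11306.777778 = 974.222222
Sxy = Σxy − (Σx)(Σy)/n = 4595 − 4395.111111 = 199.888889
Syy = Σy² − (Σy)²/n = 1756 − 1708.444444 = 47.555556
b = Sxy/Sxx = 199.888889/974.222222 = 0.205178
SSE = Syy − b·Sxy = 47.555556 − 0.205178·199.888889 = 6.542769

6.543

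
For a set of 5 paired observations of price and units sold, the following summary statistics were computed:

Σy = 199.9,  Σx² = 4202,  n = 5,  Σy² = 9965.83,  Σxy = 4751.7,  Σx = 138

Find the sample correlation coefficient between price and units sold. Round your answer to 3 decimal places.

-0.869

Sxx = Σx² − (Σx)²/n = 4202 − 3808.8 = 393.2
Sxy = Σxy − (Σx)(Σy)/n = 4751.7 − 5517.24 = -765.54
Syy = Σy² − (Σy)²/n = 9965.83 − 7992.002 = 1973.828
r = Sxy/√(Sxx·Syy) = -765.54/√(776109.1696) = -765.54/880.970584 = -0.868973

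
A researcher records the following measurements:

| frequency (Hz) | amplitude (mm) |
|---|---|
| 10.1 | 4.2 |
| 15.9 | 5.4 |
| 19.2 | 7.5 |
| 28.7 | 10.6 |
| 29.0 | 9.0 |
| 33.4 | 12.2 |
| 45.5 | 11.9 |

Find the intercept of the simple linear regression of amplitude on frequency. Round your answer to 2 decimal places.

n = 7, Σx = 181.8, Σy = 60.8, Σxy = 1786.43, Σx² = 5573.96
Sxx = Σx² − (Σx)²/n = 5573.96 − 4721.605714 = 852.354286
Sxy = Σxy − (Σx)(Σy)/n = 1786.43 − 1579.062857 = 207.367143
b = Sxy/Sxx = 207.367143/852.354286 = 0.243287
a = ȳ − b·x̄ = 8.685714 − 0.243287·25.971429 = 2.367190

2.37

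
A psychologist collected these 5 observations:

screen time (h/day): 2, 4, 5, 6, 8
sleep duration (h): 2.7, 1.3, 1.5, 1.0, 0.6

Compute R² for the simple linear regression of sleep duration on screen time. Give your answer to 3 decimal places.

0.868

n = 5, Σx = 25, Σy = 7.1, Σxy = 28.9, Σx² = 145, Σy² = 12.59
Sxx = Σx² − (Σx)²/n = 145 − 125 = 20
Sxy = Σxy − (Σx)(Σy)/n = 28.9 − 35.5 = -6.6
Syy = Σy² − (Σy)²/n = 12.59 − 10.082 = 2.508
R² = Sxy²/(Sxx·Syy) = (-6.6)²/(20·2.508) = 0.868421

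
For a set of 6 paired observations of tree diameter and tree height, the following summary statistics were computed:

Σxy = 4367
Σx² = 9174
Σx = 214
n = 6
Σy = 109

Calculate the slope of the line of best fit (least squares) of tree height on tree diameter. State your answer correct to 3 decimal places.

0.311

Sxx = Σx² − (Σx)²/n = 9174 − 7632.666667 = 1541.333333
Sxy = Σxy − (Σx)(Σy)/n = 4367 − 3887.666667 = 479.333333
b = Sxy/Sxx = 479.333333/1541.333333 = 0.310986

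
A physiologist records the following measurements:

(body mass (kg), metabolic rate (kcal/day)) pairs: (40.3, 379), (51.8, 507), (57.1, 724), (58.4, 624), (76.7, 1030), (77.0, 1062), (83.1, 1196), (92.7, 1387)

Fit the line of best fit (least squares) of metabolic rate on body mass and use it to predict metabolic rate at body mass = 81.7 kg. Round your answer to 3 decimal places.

1152.341

n = 8, Σx = 537.1, Σy = 6909, Σxy = 508055.8, Σx² = 38289.09
Sxx = Σx² − (Σx)²/n = 38289.09 − 36059.55125 = 2229.53875
Sxy = Σxy − (Σx)(Σy)/n = 508055.8 − 463852.9875 = 44202.8125
b = Sxy/Sxx = 44202.8125/2229.53875 = 19.825990
a = ȳ − b·x̄ = 863.625 − 19.825990·67.1375 = -467.442390
ŷ(81.7) = a + b·81.7 = -467.442390 + 19.825990·81.7 = 1152.340976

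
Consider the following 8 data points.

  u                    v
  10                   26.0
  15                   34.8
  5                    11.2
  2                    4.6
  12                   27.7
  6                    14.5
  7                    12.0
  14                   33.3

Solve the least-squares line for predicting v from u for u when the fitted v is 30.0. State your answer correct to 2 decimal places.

n = 8, Σx = 71, Σy = 164.1, Σxy = 1816.8, Σx² = 779
Sxx = Σx² − (Σx)²/n = 779 − 630.125 = 148.875
Sxy = Σxy − (Σx)(Σy)/n = 1816.8 − 1456.3875 = 360.4125
b = Sxy/Sxx = 360.4125/148.875 = 2.420907
a = ȳ − b·x̄ = 20.5125 − 2.420907·8.875 = -0.973048
Set a + b·x = 30.0: x = (30.0 − (-0.973048)) / 2.420907 = 12.793986

12.79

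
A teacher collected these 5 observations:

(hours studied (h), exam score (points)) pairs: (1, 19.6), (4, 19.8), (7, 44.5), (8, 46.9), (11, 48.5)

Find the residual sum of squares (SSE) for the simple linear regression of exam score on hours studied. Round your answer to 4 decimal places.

147.4917

n = 5, Σx = 31, Σy = 179.3, Σxy = 1319, Σx² = 251, Σy² = 7308.31
Sxx = Σx² − (Σx)²/n = 251 − 192.2 = 58.8
Sxy = Σxy − (Σx)(Σy)/n = 1319 − 1111.66 = 207.34
Syy = Σy² − (Σy)²/n = 7308.31 − 6429.698 = 878.612
b = Sxy/Sxx = 207.34/58.8 = 3.526190
SSE = Syy − b·Sxy = 878.612 − 3.526190·207.34 = 147.491667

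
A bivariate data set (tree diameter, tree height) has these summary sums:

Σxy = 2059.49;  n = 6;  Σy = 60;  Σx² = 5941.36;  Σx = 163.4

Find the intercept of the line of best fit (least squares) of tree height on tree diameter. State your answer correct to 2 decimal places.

2.23

Sxx = Σx² − (Σx)²/n = 5941.36 − 4449.926667 = 1491.433333
Sxy = Σxy − (Σx)(Σy)/n = 2059.49 − 1634 = 425.49
b = Sxy/Sxx = 425.49/1491.433333 = 0.285289
a = ȳ − b·x̄ = 10 − 0.285289·27.233333 = 2.230621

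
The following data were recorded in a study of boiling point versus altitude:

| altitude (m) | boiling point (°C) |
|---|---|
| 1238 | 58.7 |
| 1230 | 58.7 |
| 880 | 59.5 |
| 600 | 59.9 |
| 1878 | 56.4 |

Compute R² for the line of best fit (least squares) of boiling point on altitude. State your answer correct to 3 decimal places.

0.960

n = 5, Σx = 5826, Σy = 293.2, Σxy = 339090.8, Σx² = 7706828, Σy² = 17200.6
Sxx = Σx² − (Σx)²/n = 7706828 − 6788455.2 = 918372.8
Sxy = Σxy − (Σx)(Σy)/n = 339090.8 − 341636.64 = -2545.84
Syy = Σy² − (Σy)²/n = 17200.6 − 17193.248 = 7.352
R² = Sxy²/(Sxx·Syy) = (-2545.84)²/(918372.8·7.352) = 0.959926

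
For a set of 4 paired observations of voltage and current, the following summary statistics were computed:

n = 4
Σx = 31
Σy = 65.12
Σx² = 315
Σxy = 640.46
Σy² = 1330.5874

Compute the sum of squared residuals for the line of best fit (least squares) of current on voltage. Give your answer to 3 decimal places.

23.796

Sxx = Σx² − (Σx)²/n = 315 − 240.25 = 74.75
Sxy = Σxy − (Σx)(Σy)/n = 640.46 − 504.68 = 135.78
Syy = Σy² − (Σy)²/n = 1330.5874 − 1060.1536 = 270.4338
b = Sxy/Sxx = 135.78/74.75 = 1.816455
SSE = Syy − b·Sxy = 270.4338 − 1.816455·135.78 = 23.795561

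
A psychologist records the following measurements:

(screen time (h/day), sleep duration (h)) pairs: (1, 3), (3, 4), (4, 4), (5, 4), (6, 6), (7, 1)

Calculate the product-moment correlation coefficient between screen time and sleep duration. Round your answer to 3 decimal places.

-0.076

n = 6, Σx = 26, Σy = 22, Σxy = 94, Σx² = 136, Σy² = 94
Sxx = Σx² − (Σx)²/n = 136 − 112.666667 = 23.333333
Sxy = Σxy − (Σx)(Σy)/n = 94 − 95.333333 = -1.333333
Syy = Σy² − (Σy)²/n = 94 − 80.666667 = 13.333333
r = Sxy/√(Sxx·Syy) = -1.333333/√(311.111111) = -1.333333/17.638342 = -0.075593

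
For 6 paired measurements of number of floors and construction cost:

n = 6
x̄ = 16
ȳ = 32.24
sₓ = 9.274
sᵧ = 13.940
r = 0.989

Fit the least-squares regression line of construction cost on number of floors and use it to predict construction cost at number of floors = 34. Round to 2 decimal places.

59.00

b = r · sᵧ/sₓ = 0.989 · 13.94/9.274 = 1.486593
a = ȳ − b·x̄ = 32.24 − 1.486593·16 = 8.454518
ŷ(34) = a + b·34 = 8.454518 + 1.486593·34 = 58.998667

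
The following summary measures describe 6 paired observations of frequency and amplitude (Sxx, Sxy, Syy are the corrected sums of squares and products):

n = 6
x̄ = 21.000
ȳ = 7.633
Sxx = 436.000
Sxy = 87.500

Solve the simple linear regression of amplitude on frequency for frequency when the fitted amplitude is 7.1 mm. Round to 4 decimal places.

b = Sxy/Sxx = 87.5/436 = 0.200688
a = ȳ − b·x̄ = 7.633 − 0.200688·21 = 3.418550
Set a + b·x = 7.1: x = (7.1 − 3.418550) / 0.200688 = 18.344137

18.3441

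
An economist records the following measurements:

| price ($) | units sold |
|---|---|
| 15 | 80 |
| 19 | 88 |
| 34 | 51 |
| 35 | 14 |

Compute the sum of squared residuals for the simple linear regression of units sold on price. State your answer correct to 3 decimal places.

n = 4, Σx = 103, Σy = 233, Σxy = 5096, Σx² = 2967, Σy² = 16941
Sxx = Σx² − (Σx)²/n = 2967 − 2652.25 = 314.75
Sxy = Σxy − (Σx)(Σy)/n = 5096 − 5999.75 = -903.75
Syy = Σy² − (Σy)²/n = 16941 − 13572.25 = 3368.75
b = Sxy/Sxx = -903.75/314.75 = -2.871326
SSE = Syy − b·Sxy = 3368.75 − (-2.871326)·(-903.75) = 773.788721

773.789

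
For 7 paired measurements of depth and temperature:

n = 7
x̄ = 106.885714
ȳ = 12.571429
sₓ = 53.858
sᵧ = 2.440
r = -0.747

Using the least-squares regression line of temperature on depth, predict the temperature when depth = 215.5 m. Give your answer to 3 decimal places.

b = r · sᵧ/sₓ = -0.747 · 2.44/53.858 = -0.033842
a = ȳ − b·x̄ = 12.571429 − (-0.033842)·106.885714 = 16.188690
ŷ(215.5) = a + b·215.5 = 16.188690 + (-0.033842)·215.5 = 8.895669

8.896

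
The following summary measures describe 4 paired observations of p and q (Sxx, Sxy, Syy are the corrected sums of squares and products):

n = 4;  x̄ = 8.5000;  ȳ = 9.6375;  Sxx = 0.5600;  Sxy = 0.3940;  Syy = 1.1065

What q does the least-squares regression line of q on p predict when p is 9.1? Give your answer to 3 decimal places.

10.060

b = Sxy/Sxx = 0.394/0.56 = 0.703571
a = ȳ − b·x̄ = 9.6375 − 0.703571·8.5 = 3.657143
ŷ(9.1) = a + b·9.1 = 3.657143 + 0.703571·9.1 = 10.059643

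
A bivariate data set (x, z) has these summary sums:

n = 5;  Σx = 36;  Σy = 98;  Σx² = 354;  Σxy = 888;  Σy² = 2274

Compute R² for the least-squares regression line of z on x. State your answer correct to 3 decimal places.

0.994

Sxx = Σx² − (Σx)²/n = 354 − 259.2 = 94.8
Sxy = Σxy − (Σx)(Σy)/n = 888 − 705.6 = 182.4
Syy = Σy² − (Σy)²/n = 2274 − 1920.8 = 353.2
R² = Sxy²/(Sxx·Syy) = (182.4)²/(94.8·353.2) = 0.993621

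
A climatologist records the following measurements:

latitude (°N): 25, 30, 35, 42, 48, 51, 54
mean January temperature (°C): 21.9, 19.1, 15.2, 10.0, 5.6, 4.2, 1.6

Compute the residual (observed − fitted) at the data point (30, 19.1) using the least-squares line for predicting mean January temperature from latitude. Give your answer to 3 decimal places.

n = 7, Σx = 285, Σy = 77.6, Σxy = 2641.9, Σx² = 12335
Sxx = Σx² − (Σx)²/n = 12335 − 11603.571429 = 731.428571
Sxy = Σxy − (Σx)(Σy)/n = 2641.9 − 3159.428571 = -517.528571
b = Sxy/Sxx = -517.528571/731.428571 = -0.707559
a = ȳ − b·x̄ = 11.085714 − (-0.707559)·40.714286 = 39.893457
ŷ(30) = 39.893457 + (-0.707559)·30 = 18.666699
residual = y − ŷ = 19.1 − 18.666699 = 0.433301

0.433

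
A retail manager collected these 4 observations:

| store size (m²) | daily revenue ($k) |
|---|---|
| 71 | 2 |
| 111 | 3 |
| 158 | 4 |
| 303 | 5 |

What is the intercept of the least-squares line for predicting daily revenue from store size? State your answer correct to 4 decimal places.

1.5594

n = 4, Σx = 643, Σy = 14, Σxy = 2622, Σx² = 134135
Sxx = Σx² − (Σx)²/n = 134135 − 103362.25 = 30772.75
Sxy = Σxy − (Σx)(Σy)/n = 2622 − 2250.5 = 371.5
b = Sxy/Sxx = 371.5/30772.75 = 0.012072
a = ȳ − b·x̄ = 3.5 − 0.012072·160.75 = 1.559367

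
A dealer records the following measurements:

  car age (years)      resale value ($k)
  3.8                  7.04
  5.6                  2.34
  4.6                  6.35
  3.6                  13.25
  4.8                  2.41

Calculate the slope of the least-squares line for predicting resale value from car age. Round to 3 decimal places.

-4.714

n = 5, Σx = 22.4, Σy = 31.39, Σxy = 128.334, Σx² = 102.96
Sxx = Σx² − (Σx)²/n = 102.96 − 100.352 = 2.608
Sxy = Σxy − (Σx)(Σy)/n = 128.334 − 140.6272 = -12.2932
b = Sxy/Sxx = -12.2932/2.608 = -4.713650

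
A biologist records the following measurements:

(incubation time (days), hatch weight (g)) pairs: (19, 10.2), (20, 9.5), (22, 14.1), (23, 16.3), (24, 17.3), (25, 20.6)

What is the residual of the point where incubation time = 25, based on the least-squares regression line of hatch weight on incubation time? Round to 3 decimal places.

0.819

n = 6, Σx = 133, Σy = 88, Σxy = 1999.1, Σx² = 2975
Sxx = Σx² − (Σx)²/n = 2975 − 2948.166667 = 26.833333
Sxy = Σxy − (Σx)(Σy)/n = 1999.1 − 1950.666667 = 48.433333
b = Sxy/Sxx = 48.433333/26.833333 = 1.804969
a = ȳ − b·x̄ = 14.666667 − 1.804969·22.166667 = -25.343478
ŷ(25) = -25.343478 + 1.804969·25 = 19.780745
residual = y − ŷ = 20.6 − 19.780745 = 0.819255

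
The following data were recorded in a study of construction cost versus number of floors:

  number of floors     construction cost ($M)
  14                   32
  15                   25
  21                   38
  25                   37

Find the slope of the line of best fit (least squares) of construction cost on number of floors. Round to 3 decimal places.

0.879

n = 4, Σx = 75, Σy = 132, Σxy = 2546, Σx² = 1487
Sxx = Σx² − (Σx)²/n = 1487 − 1406.25 = 80.75
Sxy = Σxy − (Σx)(Σy)/n = 2546 − 2475 = 71
b = Sxy/Sxx = 71/80.75 = 0.879257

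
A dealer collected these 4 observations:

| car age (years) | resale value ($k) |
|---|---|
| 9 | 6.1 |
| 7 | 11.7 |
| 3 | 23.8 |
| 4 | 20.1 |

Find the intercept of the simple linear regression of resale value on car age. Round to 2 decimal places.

32.15

n = 4, Σx = 23, Σy = 61.7, Σxy = 288.6, Σx² = 155
Sxx = Σx² − (Σx)²/n = 155 − 132.25 = 22.75
Sxy = Σxy − (Σx)(Σy)/n = 288.6 − 354.775 = -66.175
b = Sxy/Sxx = -66.175/22.75 = -2.908791
a = ȳ − b·x̄ = 15.425 − (-2.908791)·5.75 = 32.150549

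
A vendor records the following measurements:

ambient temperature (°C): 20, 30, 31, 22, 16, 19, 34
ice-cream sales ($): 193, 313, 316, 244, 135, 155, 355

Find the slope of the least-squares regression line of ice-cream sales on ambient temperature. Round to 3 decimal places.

n = 7, Σx = 172, Σy = 1711, Σxy = 45589, Σx² = 4518
Sxx = Σx² − (Σx)²/n = 4518 − 4226.285714 = 291.714286
Sxy = Σxy − (Σx)(Σy)/n = 45589 − 42041.714286 = 3547.285714
b = Sxy/Sxx = 3547.285714/291.714286 = 12.160137

12.160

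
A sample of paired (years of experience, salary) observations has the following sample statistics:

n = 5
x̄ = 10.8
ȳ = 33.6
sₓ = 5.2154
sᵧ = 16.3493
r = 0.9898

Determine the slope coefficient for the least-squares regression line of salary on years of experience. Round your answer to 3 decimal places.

3.103

b = r · sᵧ/sₓ = 0.9898 · 16.3493/5.2154 = 3.102837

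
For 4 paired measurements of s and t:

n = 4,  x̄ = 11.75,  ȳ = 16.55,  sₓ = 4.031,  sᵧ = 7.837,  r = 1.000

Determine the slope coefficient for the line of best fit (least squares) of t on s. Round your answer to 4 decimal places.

1.9442

b = r · sᵧ/sₓ = 1 · 7.837/4.031 = 1.944183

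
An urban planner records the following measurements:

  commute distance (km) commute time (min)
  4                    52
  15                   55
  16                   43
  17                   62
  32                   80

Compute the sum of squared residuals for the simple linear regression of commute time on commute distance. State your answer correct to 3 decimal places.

306.852

n = 5, Σx = 84, Σy = 292, Σxy = 5335, Σx² = 1810, Σy² = 17822
Sxx = Σx² − (Σx)²/n = 1810 − 1411.2 = 398.8
Sxy = Σxy − (Σx)(Σy)/n = 5335 − 4905.6 = 429.4
Syy = Σy² − (Σy)²/n = 17822 − 17052.8 = 769.2
b = Sxy/Sxx = 429.4/398.8 = 1.076730
SSE = Syy − b·Sxy = 769.2 − 1.076730·429.4 = 306.852056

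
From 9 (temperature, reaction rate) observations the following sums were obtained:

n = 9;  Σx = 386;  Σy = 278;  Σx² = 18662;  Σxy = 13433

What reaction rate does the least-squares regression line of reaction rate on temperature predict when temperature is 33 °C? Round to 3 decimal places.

23.802

Sxx = Σx² − (Σx)²/n = 18662 − 16555.111111 = 2106.888889
Sxy = Σxy − (Σx)(Σy)/n = 13433 − 11923.111111 = 1509.888889
b = Sxy/Sxx = 1509.888889/2106.888889 = 0.716644
a = ȳ − b·x̄ = 30.888889 − 0.716644·42.888889 = 0.152832
ŷ(33) = a + b·33 = 0.152832 + 0.716644·33 = 23.802078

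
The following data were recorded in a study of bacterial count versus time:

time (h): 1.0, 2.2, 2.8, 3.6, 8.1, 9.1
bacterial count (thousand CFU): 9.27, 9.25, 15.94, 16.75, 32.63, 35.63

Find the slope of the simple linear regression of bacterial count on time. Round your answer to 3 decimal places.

n = 6, Σx = 26.8, Σy = 119.47, Σxy = 723.088, Σx² = 175.06
Sxx = Σx² − (Σx)²/n = 175.06 − 119.706667 = 55.353333
Sxy = Σxy − (Σx)(Σy)/n = 723.088 − 533.632667 = 189.455333
b = Sxy/Sxx = 189.455333/55.353333 = 3.422654

3.423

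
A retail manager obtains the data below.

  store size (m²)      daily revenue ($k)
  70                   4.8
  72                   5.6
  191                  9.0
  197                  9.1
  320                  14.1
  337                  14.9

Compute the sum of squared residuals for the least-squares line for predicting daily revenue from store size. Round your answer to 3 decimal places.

0.756

n = 6, Σx = 1187, Σy = 57.5, Σxy = 13784.2, Σx² = 301343, Σy² = 639.03
Sxx = Σx² − (Σx)²/n = 301343 − 234828.166667 = 66514.833333
Sxy = Σxy − (Σx)(Σy)/n = 13784.2 − 11375.416667 = 2408.783333
Syy = Σy² − (Σy)²/n = 639.03 − 551.041667 = 87.988333
b = Sxy/Sxx = 2408.783333/66514.833333 = 0.036214
SSE = Syy − b·Sxy = 87.988333 − 0.036214·2408.783333 = 0.756105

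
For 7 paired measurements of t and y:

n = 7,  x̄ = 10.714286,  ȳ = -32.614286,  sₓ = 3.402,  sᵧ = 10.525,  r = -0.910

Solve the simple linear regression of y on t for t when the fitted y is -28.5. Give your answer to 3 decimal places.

9.253

b = r · sᵧ/sₓ = -0.91 · 10.525/3.402 = -2.815329
a = ȳ − b·x̄ = -32.614286 − (-2.815329)·10.714286 = -2.450044
Set a + b·x = -28.5: x = (-28.5 − (-2.450044)) / (-2.815329) = 9.252899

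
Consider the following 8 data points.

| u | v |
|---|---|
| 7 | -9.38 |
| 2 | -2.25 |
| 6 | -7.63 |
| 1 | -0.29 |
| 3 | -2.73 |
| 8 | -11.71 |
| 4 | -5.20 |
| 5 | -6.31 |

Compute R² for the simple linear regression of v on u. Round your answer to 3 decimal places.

n = 8, Σx = 36, Σy = -45.5, Σxy = -270.45, Σx² = 204, Σy² = 362.781
Sxx = Σx² − (Σx)²/n = 204 − 162 = 42
Sxy = Σxy − (Σx)(Σy)/n = -270.45 − (-204.75) = -65.7
Syy = Σy² − (Σy)²/n = 362.781 − 258.78125 = 103.99975
R² = Sxy²/(Sxx·Syy) = (-65.7)²/(42·103.99975) = 0.988210

0.988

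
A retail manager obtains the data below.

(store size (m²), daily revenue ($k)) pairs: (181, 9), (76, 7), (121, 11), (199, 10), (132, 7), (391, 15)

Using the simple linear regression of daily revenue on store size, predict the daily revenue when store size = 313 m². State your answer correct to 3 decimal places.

n = 6, Σx = 1100, Σy = 59, Σxy = 12271, Σx² = 263084
Sxx = Σx² − (Σx)²/n = 263084 − 201666.666667 = 61417.333333
Sxy = Σxy − (Σx)(Σy)/n = 12271 − 10816.666667 = 1454.333333
b = Sxy/Sxx = 1454.333333/61417.333333 = 0.023680
a = ȳ − b·x̄ = 9.833333 − 0.023680·183.333333 = 5.492087
ŷ(313) = a + b·313 = 5.492087 + 0.023680·313 = 12.903779

12.904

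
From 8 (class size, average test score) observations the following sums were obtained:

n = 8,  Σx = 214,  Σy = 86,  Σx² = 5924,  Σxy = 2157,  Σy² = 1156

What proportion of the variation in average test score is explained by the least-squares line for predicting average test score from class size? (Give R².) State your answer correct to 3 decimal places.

0.446

Sxx = Σx² − (Σx)²/n = 5924 − 5724.5 = 199.5
Sxy = Σxy − (Σx)(Σy)/n = 2157 − 2300.5 = -143.5
Syy = Σy² − (Σy)²/n = 1156 − 924.5 = 231.5
R² = Sxy²/(Sxx·Syy) = (-143.5)²/(199.5·231.5) = 0.445872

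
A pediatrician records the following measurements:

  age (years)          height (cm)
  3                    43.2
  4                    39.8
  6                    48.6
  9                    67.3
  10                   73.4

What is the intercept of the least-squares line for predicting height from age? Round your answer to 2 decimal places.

n = 5, Σx = 32, Σy = 272.3, Σxy = 1920.1, Σx² = 242
Sxx = Σx² − (Σx)²/n = 242 − 204.8 = 37.2
Sxy = Σxy − (Σx)(Σy)/n = 1920.1 − 1742.72 = 177.38
b = Sxy/Sxx = 177.38/37.2 = 4.768280
a = ȳ − b·x̄ = 54.46 − 4.768280·6.4 = 23.943011

23.94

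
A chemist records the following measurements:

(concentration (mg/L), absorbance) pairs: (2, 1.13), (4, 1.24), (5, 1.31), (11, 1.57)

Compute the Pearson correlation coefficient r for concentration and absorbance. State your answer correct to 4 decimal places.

n = 4, Σx = 22, Σy = 5.25, Σxy = 31.04, Σx² = 166, Σy² = 6.9955
Sxx = Σx² − (Σx)²/n = 166 − 121 = 45
Sxy = Σxy − (Σx)(Σy)/n = 31.04 − 28.875 = 2.165
Syy = Σy² − (Σy)²/n = 6.9955 − 6.890625 = 0.104875
r = Sxy/√(Sxx·Syy) = 2.165/√(4.719375) = 2.165/2.172412 = 0.996588

0.9966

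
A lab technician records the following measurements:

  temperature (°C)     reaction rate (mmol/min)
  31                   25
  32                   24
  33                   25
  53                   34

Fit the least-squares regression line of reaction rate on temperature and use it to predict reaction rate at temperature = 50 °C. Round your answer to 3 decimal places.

32.633

n = 4, Σx = 149, Σy = 108, Σxy = 4170, Σx² = 5883
Sxx = Σx² − (Σx)²/n = 5883 − 5550.25 = 332.75
Sxy = Σxy − (Σx)(Σy)/n = 4170 − 4023 = 147
b = Sxy/Sxx = 147/332.75 = 0.441773
a = ȳ − b·x̄ = 27 − 0.441773·37.25 = 10.543952
ŷ(50) = a + b·50 = 10.543952 + 0.441773·50 = 32.632607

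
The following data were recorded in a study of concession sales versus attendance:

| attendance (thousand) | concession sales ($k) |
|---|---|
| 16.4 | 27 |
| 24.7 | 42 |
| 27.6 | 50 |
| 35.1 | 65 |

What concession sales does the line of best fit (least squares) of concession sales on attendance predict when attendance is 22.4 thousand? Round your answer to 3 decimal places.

38.732

n = 4, Σx = 103.8, Σy = 184, Σxy = 5141.7, Σx² = 2872.82
Sxx = Σx² − (Σx)²/n = 2872.82 − 2693.61 = 179.21
Sxy = Σxy − (Σx)(Σy)/n = 5141.7 − 4774.8 = 366.9
b = Sxy/Sxx = 366.9/179.21 = 2.047319
a = ȳ − b·x̄ = 46 − 2.047319·25.95 = -7.127923
ŷ(22.4) = a + b·22.4 = -7.127923 + 2.047319·22.4 = 38.732018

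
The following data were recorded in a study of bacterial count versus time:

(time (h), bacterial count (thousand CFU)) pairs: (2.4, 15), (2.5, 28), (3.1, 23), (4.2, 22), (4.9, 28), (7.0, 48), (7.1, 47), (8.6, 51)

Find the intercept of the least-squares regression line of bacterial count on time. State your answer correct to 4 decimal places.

n = 8, Σx = 39.8, Σy = 262, Σxy = 1515.2, Σx² = 236.64
Sxx = Σx² − (Σx)²/n = 236.64 − 198.005 = 38.635
Sxy = Σxy − (Σx)(Σy)/n = 1515.2 − 1303.45 = 211.75
b = Sxy/Sxx = 211.75/38.635 = 5.480782
a = ȳ − b·x̄ = 32.75 − 5.480782·4.975 = 5.483111

5.4831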